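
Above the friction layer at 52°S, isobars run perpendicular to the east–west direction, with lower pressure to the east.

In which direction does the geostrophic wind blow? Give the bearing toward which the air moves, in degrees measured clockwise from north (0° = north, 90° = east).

000°

The pressure-gradient force points toward the east (bearing 090°).
Geostrophic balance: in the Southern Hemisphere the Coriolis force deflects motion to the left, so the geostrophic wind blows 90° to the left of the pressure-gradient force (low pressure on the right).
Rotating 090° by 90° counterclockwise gives 000° — the wind blows toward the north.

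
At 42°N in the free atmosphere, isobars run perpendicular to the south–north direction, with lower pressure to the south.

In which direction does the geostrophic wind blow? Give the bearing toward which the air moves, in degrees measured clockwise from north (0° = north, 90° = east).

270°

The pressure-gradient force points toward the south (bearing 180°).
Geostrophic balance: in the Northern Hemisphere the Coriolis force deflects motion to the right, so the geostrophic wind blows 90° to the right of the pressure-gradient force (low pressure on the left).
Rotating 180° by 90° clockwise gives 270° — the wind blows toward the west.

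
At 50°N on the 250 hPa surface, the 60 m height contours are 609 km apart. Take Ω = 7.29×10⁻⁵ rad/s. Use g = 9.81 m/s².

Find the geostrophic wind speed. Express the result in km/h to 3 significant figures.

31.2 km/h

Coriolis parameter at 50°N:
f = 2Ω sin φ = 2 × 7.29×10⁻⁵ × sin 50° = 1.12×10⁻⁴ s⁻¹
Height gradient: |∂Z/∂n| = 60 m / 609000 m = 9.85×10⁻⁵
On a pressure surface, geostrophic balance gives V_g = (g/f)|∂Z/∂n|:
V_g = 9.81 × 9.85×10⁻⁵ / 1.12×10⁻⁴ = 8.65 m/s
Converting: 8.65 m/s × 3.6 = 31.2 km/h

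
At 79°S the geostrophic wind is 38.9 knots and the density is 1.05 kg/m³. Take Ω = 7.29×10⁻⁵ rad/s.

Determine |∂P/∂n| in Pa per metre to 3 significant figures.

3.01×10⁻³ Pa/m

Coriolis parameter at 79°S:
f = 2Ω sin φ = 2 × 7.29×10⁻⁵ × sin 79° = 1.43×10⁻⁴ s⁻¹
Wind speed in SI: 38.9 knots = 20.0 m/s
Geostrophic balance rearranged: |∂P/∂n| = f ρ V_g
|∂P/∂n| = 1.43×10⁻⁴ × 1.05 × 20.0 = 3.01×10⁻³ Pa/m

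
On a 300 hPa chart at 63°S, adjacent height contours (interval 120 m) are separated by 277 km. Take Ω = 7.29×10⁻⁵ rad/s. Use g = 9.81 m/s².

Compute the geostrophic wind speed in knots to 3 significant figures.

63.6 knots

Coriolis parameter at 63°S:
f = 2Ω sin φ = 2 × 7.29×10⁻⁵ × sin 63° = 1.30×10⁻⁴ s⁻¹
Height gradient: |∂Z/∂n| = 120 m / 277000 m = 4.33×10⁻⁴
On a pressure surface, geostrophic balance gives V_g = (g/f)|∂Z/∂n|:
V_g = 9.81 × 4.33×10⁻⁴ / 1.30×10⁻⁴ = 32.7 m/s
Converting: 32.7 m/s × 1.944 = 63.6 knots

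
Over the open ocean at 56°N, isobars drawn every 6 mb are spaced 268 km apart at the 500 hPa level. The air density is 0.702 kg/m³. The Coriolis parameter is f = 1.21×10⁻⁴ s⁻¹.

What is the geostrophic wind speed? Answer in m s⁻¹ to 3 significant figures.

26.4 m s⁻¹

Pressure gradient: |∂P/∂n| = 600 Pa / 268000 m = 2.24×10⁻³ Pa/m
Geostrophic balance (pressure-gradient force = Coriolis force):
V_g = (1/(fρ)) |∂P/∂n| = 2.24×10⁻³ / (1.21×10⁻⁴ × 0.702) = 26.4 m/s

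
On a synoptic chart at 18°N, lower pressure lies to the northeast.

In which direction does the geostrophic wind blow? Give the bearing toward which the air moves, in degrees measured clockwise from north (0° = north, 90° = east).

135°

The pressure-gradient force points toward the northeast (bearing 045°).
Geostrophic balance: in the Northern Hemisphere the Coriolis force deflects motion to the right, so the geostrophic wind blows 90° to the right of the pressure-gradient force (low pressure on the left).
Rotating 045° by 90° clockwise gives 135° — the wind blows toward the southeast.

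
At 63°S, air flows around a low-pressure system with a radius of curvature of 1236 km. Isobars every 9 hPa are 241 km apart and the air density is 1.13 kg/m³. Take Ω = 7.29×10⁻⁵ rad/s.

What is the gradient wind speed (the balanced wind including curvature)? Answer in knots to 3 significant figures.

Coriolis parameter at 63°S:
f = 2Ω sin φ = 2 × 7.29×10⁻⁵ × sin 63° = 1.30×10⁻⁴ s⁻¹
Pressure gradient: |∂P/∂n| = 900 Pa / 241000 m = 3.73×10⁻³ Pa/m
Geostrophic speed: V_g = |∂P/∂n|/(fρ) = 3.73×10⁻³/(1.30×10⁻⁴ × 1.13) = 25.4 m/s
Around a low, centrifugal force acts outward with Coriolis, so pressure-gradient force balances both:
(1/ρ)|∂P/∂n| = fV + V²/R  →  V² + fR·V − fR·V_g = 0
With fR = 1.30×10⁻⁴ × 1236×10³ m = 161 m/s:
V = [−fR + √((fR)² + 4 fR V_g)]/2 = [−161 + √(161² + 4×161×25.4)]/2 = 22.3 m/s
Subgeostrophic (V < V_g = 25.4 m/s), as expected around a low.
Converting: 22.3 m/s × 1.944 = 43.4 knots

43.4 knots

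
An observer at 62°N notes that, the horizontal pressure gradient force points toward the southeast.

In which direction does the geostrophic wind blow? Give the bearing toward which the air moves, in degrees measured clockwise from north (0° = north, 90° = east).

225°

The pressure-gradient force points toward the southeast (bearing 135°).
Geostrophic balance: in the Northern Hemisphere the Coriolis force deflects motion to the right, so the geostrophic wind blows 90° to the right of the pressure-gradient force (low pressure on the left).
Rotating 135° by 90° clockwise gives 225° — the wind blows toward the southwest.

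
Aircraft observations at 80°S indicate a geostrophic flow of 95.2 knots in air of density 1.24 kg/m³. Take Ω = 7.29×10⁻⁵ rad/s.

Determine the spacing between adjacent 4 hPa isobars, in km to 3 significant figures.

Coriolis parameter at 80°S:
f = 2Ω sin φ = 2 × 7.29×10⁻⁵ × sin 80° = 1.44×10⁻⁴ s⁻¹
Wind speed in SI: 95.2 knots = 49.0 m/s
Geostrophic balance rearranged: |∂P/∂n| = f ρ V_g
|∂P/∂n| = 1.44×10⁻⁴ × 1.24 × 49.0 = 8.72×10⁻³ Pa/m
Isobar spacing: Δn = ΔP/|∂P/∂n| = 400 Pa / 8.72×10⁻³ Pa/m = 45873 m ≈ 45.9 km

45.9 km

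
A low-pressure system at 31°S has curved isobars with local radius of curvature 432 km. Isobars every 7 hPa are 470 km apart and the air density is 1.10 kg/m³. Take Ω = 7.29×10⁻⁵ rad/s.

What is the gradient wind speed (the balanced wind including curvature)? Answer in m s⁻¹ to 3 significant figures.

Coriolis parameter at 31°S:
f = 2Ω sin φ = 2 × 7.29×10⁻⁵ × sin 31° = 7.51×10⁻⁵ s⁻¹
Pressure gradient: |∂P/∂n| = 700 Pa / 470000 m = 1.49×10⁻³ Pa/m
Geostrophic speed: V_g = |∂P/∂n|/(fρ) = 1.49×10⁻³/(7.51×10⁻⁵ × 1.10) = 18.0 m/s
Around a low, centrifugal force acts outward with Coriolis, so pressure-gradient force balances both:
(1/ρ)|∂P/∂n| = fV + V²/R  →  V² + fR·V − fR·V_g = 0
With fR = 7.51×10⁻⁵ × 432×10³ m = 32.4 m/s:
V = [−fR + √((fR)² + 4 fR V_g)]/2 = [−32.4 + √(32.4² + 4×32.4×18)]/2 = 12.9 m/s
Subgeostrophic (V < V_g = 18 m/s), as expected around a low.

12.9 m s⁻¹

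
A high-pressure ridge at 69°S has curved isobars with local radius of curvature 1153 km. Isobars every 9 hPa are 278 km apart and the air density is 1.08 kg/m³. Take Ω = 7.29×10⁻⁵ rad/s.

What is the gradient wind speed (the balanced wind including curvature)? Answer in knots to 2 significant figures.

52 knots

Coriolis parameter at 69°S:
f = 2Ω sin φ = 2 × 7.29×10⁻⁵ × sin 69° = 1.36×10⁻⁴ s⁻¹
Pressure gradient: |∂P/∂n| = 900 Pa / 278000 m = 3.24×10⁻³ Pa/m
Geostrophic speed: V_g = |∂P/∂n|/(fρ) = 3.24×10⁻³/(1.36×10⁻⁴ × 1.08) = 22.0 m/s
Around a high, pressure-gradient force acts outward with centrifugal, so Coriolis balances both:
fV = (1/ρ)|∂P/∂n| + V²/R  →  V² − fR·V + fR·V_g = 0
With fR = 1.36×10⁻⁴ × 1153×10³ m = 157 m/s:
V = [fR − √((fR)² − 4 fR V_g)]/2 = [157 − √(157² − 4×157×22)]/2 = 26.5 m/s
Supergeostrophic (V > V_g = 22 m/s), as expected around a high.
Converting: 26.5 m/s × 1.944 = 52 knots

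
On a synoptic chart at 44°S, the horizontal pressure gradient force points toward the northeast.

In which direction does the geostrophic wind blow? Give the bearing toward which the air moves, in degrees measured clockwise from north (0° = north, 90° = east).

The pressure-gradient force points toward the northeast (bearing 045°).
Geostrophic balance: in the Southern Hemisphere the Coriolis force deflects motion to the left, so the geostrophic wind blows 90° to the left of the pressure-gradient force (low pressure on the right).
Rotating 045° by 90° counterclockwise gives 315° — the wind blows toward the northwest.

315°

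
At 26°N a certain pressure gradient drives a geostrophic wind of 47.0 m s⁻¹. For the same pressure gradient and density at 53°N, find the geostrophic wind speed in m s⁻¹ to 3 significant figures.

With the same pressure gradient and density, V_g ∝ 1/f ∝ 1/sin φ.
V₂ = V₁ · sin φ₁ / sin φ₂ = 47.0 × sin 26° / sin 53°
V₂ = 47.0 × 0.4384/0.7986 = 25.8 m s⁻¹

25.8 m s⁻¹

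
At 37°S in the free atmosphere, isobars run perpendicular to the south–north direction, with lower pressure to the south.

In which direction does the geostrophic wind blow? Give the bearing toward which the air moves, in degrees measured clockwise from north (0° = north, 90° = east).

The pressure-gradient force points toward the south (bearing 180°).
Geostrophic balance: in the Southern Hemisphere the Coriolis force deflects motion to the left, so the geostrophic wind blows 90° to the left of the pressure-gradient force (low pressure on the right).
Rotating 180° by 90° counterclockwise gives 090° — the wind blows toward the east.

090°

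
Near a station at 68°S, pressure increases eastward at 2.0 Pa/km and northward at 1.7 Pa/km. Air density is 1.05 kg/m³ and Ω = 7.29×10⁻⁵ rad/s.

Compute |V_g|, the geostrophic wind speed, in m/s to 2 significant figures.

18 m/s

Coriolis parameter at 68°S:
f = 2Ω sin φ = 2 × 7.29×10⁻⁵ × sin 68° = 1.35×10⁻⁴ s⁻¹
In the Southern Hemisphere f is negative: f = −1.35×10⁻⁴ s⁻¹.
Component geostrophic relations (x east, y north):
u_g = −(1/(fρ)) ∂P/∂y,  v_g = (1/(fρ)) ∂P/∂x
u_g = −(1.7×10⁻³)/(−1.35×10⁻⁴ × 1.05) = 12.0 m/s;  v_g = (2.0×10⁻³)/(−1.35×10⁻⁴ × 1.05) = −14.1 m/s
|V_g| = √(u_g² + v_g²) = 18.5 m/s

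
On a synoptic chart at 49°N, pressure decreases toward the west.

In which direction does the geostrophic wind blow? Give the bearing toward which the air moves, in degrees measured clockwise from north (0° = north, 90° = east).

The pressure-gradient force points toward the west (bearing 270°).
Geostrophic balance: in the Northern Hemisphere the Coriolis force deflects motion to the right, so the geostrophic wind blows 90° to the right of the pressure-gradient force (low pressure on the left).
Rotating 270° by 90° clockwise gives 000° — the wind blows toward the north.

000°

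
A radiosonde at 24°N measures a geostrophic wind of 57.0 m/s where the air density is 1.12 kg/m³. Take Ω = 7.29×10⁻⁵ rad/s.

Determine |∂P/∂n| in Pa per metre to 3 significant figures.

3.79×10⁻³ Pa/m

Coriolis parameter at 24°N:
f = 2Ω sin φ = 2 × 7.29×10⁻⁵ × sin 24° = 5.93×10⁻⁵ s⁻¹
Geostrophic balance rearranged: |∂P/∂n| = f ρ V_g
|∂P/∂n| = 5.93×10⁻⁵ × 1.12 × 57.0 = 3.79×10⁻³ Pa/m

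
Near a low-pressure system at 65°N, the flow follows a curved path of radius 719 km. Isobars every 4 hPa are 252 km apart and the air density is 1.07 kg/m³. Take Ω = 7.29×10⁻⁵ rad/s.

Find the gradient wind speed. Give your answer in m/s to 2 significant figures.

Coriolis parameter at 65°N:
f = 2Ω sin φ = 2 × 7.29×10⁻⁵ × sin 65° = 1.32×10⁻⁴ s⁻¹
Pressure gradient: |∂P/∂n| = 400 Pa / 252000 m = 1.59×10⁻³ Pa/m
Geostrophic speed: V_g = |∂P/∂n|/(fρ) = 1.59×10⁻³/(1.32×10⁻⁴ × 1.07) = 11.2 m/s
Around a low, centrifugal force acts outward with Coriolis, so pressure-gradient force balances both:
(1/ρ)|∂P/∂n| = fV + V²/R  →  V² + fR·V − fR·V_g = 0
With fR = 1.32×10⁻⁴ × 719×10³ m = 95.0 m/s:
V = [−fR + √((fR)² + 4 fR V_g)]/2 = [−95.0 + √(95.0² + 4×95.0×11.2)]/2 = 10.1 m/s
Subgeostrophic (V < V_g = 11.2 m/s), as expected around a low.

10 m/s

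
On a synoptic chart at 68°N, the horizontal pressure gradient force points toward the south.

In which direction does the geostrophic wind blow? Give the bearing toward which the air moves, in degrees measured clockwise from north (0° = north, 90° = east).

270°

The pressure-gradient force points toward the south (bearing 180°).
Geostrophic balance: in the Northern Hemisphere the Coriolis force deflects motion to the right, so the geostrophic wind blows 90° to the right of the pressure-gradient force (low pressure on the left).
Rotating 180° by 90° clockwise gives 270° — the wind blows toward the west.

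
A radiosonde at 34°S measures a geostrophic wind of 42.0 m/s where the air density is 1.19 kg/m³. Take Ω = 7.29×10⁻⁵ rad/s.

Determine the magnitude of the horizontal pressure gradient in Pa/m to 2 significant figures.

4.1×10⁻³ Pa/m

Coriolis parameter at 34°S:
f = 2Ω sin φ = 2 × 7.29×10⁻⁵ × sin 34° = 8.15×10⁻⁵ s⁻¹
Geostrophic balance rearranged: |∂P/∂n| = f ρ V_g
|∂P/∂n| = 8.15×10⁻⁵ × 1.19 × 42.0 = 4.07×10⁻³ Pa/m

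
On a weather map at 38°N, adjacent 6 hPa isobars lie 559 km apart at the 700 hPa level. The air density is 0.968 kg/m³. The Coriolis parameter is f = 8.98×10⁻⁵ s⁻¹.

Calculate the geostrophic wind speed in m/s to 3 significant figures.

Pressure gradient: |∂P/∂n| = 600 Pa / 559000 m = 1.07×10⁻³ Pa/m
Geostrophic balance (pressure-gradient force = Coriolis force):
V_g = (1/(fρ)) |∂P/∂n| = 1.07×10⁻³ / (8.98×10⁻⁵ × 0.968) = 12.3 m/s

12.3 m/s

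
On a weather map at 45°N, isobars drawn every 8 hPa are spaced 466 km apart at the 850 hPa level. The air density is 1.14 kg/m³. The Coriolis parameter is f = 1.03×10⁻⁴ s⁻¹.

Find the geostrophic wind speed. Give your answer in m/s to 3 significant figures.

14.6 m/s

Pressure gradient: |∂P/∂n| = 800 Pa / 466000 m = 1.72×10⁻³ Pa/m
Geostrophic balance (pressure-gradient force = Coriolis force):
V_g = (1/(fρ)) |∂P/∂n| = 1.72×10⁻³ / (1.03×10⁻⁴ × 1.14) = 14.6 m/s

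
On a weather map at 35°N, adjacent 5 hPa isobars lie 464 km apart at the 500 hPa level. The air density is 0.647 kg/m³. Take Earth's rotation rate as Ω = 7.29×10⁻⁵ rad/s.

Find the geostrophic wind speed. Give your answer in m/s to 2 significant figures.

20 m/s

Coriolis parameter at 35°N:
f = 2Ω sin φ = 2 × 7.29×10⁻⁵ × sin 35° = 8.36×10⁻⁵ s⁻¹
Pressure gradient: |∂P/∂n| = 500 Pa / 464000 m = 1.08×10⁻³ Pa/m
Geostrophic balance (pressure-gradient force = Coriolis force):
V_g = (1/(fρ)) |∂P/∂n| = 1.08×10⁻³ / (8.36×10⁻⁵ × 0.647) = 19.9 m/s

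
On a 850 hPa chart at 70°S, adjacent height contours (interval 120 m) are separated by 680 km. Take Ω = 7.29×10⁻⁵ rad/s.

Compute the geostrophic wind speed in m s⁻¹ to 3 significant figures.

12.6 m s⁻¹

Coriolis parameter at 70°S:
f = 2Ω sin φ = 2 × 7.29×10⁻⁵ × sin 70° = 1.37×10⁻⁴ s⁻¹
Height gradient: |∂Z/∂n| = 120 m / 680000 m = 1.76×10⁻⁴
On a pressure surface, geostrophic balance gives V_g = (g/f)|∂Z/∂n|:
V_g = 9.81 × 1.76×10⁻⁴ / 1.37×10⁻⁴ = 12.6 m/s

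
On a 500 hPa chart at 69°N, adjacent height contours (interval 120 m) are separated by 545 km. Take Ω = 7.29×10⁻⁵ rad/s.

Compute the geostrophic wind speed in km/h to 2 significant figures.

Coriolis parameter at 69°N:
f = 2Ω sin φ = 2 × 7.29×10⁻⁵ × sin 69° = 1.36×10⁻⁴ s⁻¹
Height gradient: |∂Z/∂n| = 120 m / 545000 m = 2.20×10⁻⁴
On a pressure surface, geostrophic balance gives V_g = (g/f)|∂Z/∂n|:
V_g = 9.81 × 2.20×10⁻⁴ / 1.36×10⁻⁴ = 15.9 m/s
Converting: 15.9 m/s × 3.6 = 57 km/h

57 km/h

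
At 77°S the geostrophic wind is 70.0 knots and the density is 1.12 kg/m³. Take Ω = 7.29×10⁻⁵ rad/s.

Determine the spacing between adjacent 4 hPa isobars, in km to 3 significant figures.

Coriolis parameter at 77°S:
f = 2Ω sin φ = 2 × 7.29×10⁻⁵ × sin 77° = 1.42×10⁻⁴ s⁻¹
Wind speed in SI: 70.0 knots = 36.0 m/s
Geostrophic balance rearranged: |∂P/∂n| = f ρ V_g
|∂P/∂n| = 1.42×10⁻⁴ × 1.12 × 36.0 = 5.73×10⁻³ Pa/m
Isobar spacing: Δn = ΔP/|∂P/∂n| = 400 Pa / 5.73×10⁻³ Pa/m = 69811 m ≈ 69.8 km

69.8 km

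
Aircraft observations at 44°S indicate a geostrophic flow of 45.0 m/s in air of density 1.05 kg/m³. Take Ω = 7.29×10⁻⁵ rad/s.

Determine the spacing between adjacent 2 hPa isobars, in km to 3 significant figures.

Coriolis parameter at 44°S:
f = 2Ω sin φ = 2 × 7.29×10⁻⁵ × sin 44° = 1.01×10⁻⁴ s⁻¹
Geostrophic balance rearranged: |∂P/∂n| = f ρ V_g
|∂P/∂n| = 1.01×10⁻⁴ × 1.05 × 45.0 = 4.79×10⁻³ Pa/m
Isobar spacing: Δn = ΔP/|∂P/∂n| = 200 Pa / 4.79×10⁻³ Pa/m = 41793 m ≈ 41.8 km

41.8 km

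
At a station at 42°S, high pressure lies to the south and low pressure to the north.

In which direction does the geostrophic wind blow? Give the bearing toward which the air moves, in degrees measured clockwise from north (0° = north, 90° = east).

270°

The pressure-gradient force points toward the north (bearing 000°).
Geostrophic balance: in the Southern Hemisphere the Coriolis force deflects motion to the left, so the geostrophic wind blows 90° to the left of the pressure-gradient force (low pressure on the right).
Rotating 000° by 90° counterclockwise gives 270° — the wind blows toward the west.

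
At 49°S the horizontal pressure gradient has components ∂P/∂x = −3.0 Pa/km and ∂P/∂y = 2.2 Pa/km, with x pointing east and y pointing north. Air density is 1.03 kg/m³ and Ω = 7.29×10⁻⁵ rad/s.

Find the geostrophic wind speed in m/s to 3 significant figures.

Coriolis parameter at 49°S:
f = 2Ω sin φ = 2 × 7.29×10⁻⁵ × sin 49° = 1.10×10⁻⁴ s⁻¹
In the Southern Hemisphere f is negative: f = −1.10×10⁻⁴ s⁻¹.
Component geostrophic relations (x east, y north):
u_g = −(1/(fρ)) ∂P/∂y,  v_g = (1/(fρ)) ∂P/∂x
u_g = −(2.2×10⁻³)/(−1.10×10⁻⁴ × 1.03) = 19.4 m/s;  v_g = (−3.0×10⁻³)/(−1.10×10⁻⁴ × 1.03) = 26.5 m/s
|V_g| = √(u_g² + v_g²) = 32.8 m/s

32.8 m/s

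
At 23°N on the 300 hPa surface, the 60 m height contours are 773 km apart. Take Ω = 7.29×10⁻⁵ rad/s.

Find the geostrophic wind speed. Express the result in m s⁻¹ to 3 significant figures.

Coriolis parameter at 23°N:
f = 2Ω sin φ = 2 × 7.29×10⁻⁵ × sin 23° = 5.70×10⁻⁵ s⁻¹
Height gradient: |∂Z/∂n| = 60 m / 773000 m = 7.76×10⁻⁵
On a pressure surface, geostrophic balance gives V_g = (g/f)|∂Z/∂n|:
V_g = 9.81 × 7.76×10⁻⁵ / 5.70×10⁻⁵ = 13.4 m/s

13.4 m s⁻¹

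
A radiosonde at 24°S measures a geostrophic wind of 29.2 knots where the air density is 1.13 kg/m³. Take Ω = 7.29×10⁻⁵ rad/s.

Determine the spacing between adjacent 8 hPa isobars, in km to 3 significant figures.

Coriolis parameter at 24°S:
f = 2Ω sin φ = 2 × 7.29×10⁻⁵ × sin 24° = 5.93×10⁻⁵ s⁻¹
Wind speed in SI: 29.2 knots = 15.0 m/s
Geostrophic balance rearranged: |∂P/∂n| = f ρ V_g
|∂P/∂n| = 5.93×10⁻⁵ × 1.13 × 15.0 = 1.01×10⁻³ Pa/m
Isobar spacing: Δn = ΔP/|∂P/∂n| = 800 Pa / 1.01×10⁻³ Pa/m = 794730 m ≈ 795 km

795 km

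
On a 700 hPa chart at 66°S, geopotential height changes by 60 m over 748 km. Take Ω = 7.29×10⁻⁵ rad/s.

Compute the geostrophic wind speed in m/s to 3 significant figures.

5.91 m/s

Coriolis parameter at 66°S:
f = 2Ω sin φ = 2 × 7.29×10⁻⁵ × sin 66° = 1.33×10⁻⁴ s⁻¹
Height gradient: |∂Z/∂n| = 60 m / 748000 m = 8.02×10⁻⁵
On a pressure surface, geostrophic balance gives V_g = (g/f)|∂Z/∂n|:
V_g = 9.81 × 8.02×10⁻⁵ / 1.33×10⁻⁴ = 5.91 m/s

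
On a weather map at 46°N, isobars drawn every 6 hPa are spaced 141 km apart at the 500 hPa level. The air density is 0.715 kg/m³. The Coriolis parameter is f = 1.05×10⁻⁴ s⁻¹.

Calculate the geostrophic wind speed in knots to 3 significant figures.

110 knots

Pressure gradient: |∂P/∂n| = 600 Pa / 141000 m = 4.26×10⁻³ Pa/m
Geostrophic balance (pressure-gradient force = Coriolis force):
V_g = (1/(fρ)) |∂P/∂n| = 4.26×10⁻³ / (1.05×10⁻⁴ × 0.715) = 56.7 m/s
Converting: 56.7 m/s × 1.944 = 110 knots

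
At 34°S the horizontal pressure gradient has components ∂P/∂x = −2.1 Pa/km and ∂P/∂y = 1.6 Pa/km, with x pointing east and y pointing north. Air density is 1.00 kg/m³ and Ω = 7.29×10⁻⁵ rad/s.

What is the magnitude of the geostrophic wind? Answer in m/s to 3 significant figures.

Coriolis parameter at 34°S:
f = 2Ω sin φ = 2 × 7.29×10⁻⁵ × sin 34° = 8.15×10⁻⁵ s⁻¹
In the Southern Hemisphere f is negative: f = −8.15×10⁻⁵ s⁻¹.
Component geostrophic relations (x east, y north):
u_g = −(1/(fρ)) ∂P/∂y,  v_g = (1/(fρ)) ∂P/∂x
u_g = −(1.6×10⁻³)/(−8.15×10⁻⁵ × 1.00) = 19.6 m/s;  v_g = (−2.1×10⁻³)/(−8.15×10⁻⁵ × 1.00) = 25.8 m/s
|V_g| = √(u_g² + v_g²) = 32.4 m/s

32.4 m/s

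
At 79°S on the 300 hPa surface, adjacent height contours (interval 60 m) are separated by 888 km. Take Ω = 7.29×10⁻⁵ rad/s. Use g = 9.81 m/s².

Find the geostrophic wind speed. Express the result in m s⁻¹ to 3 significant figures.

Coriolis parameter at 79°S:
f = 2Ω sin φ = 2 × 7.29×10⁻⁵ × sin 79° = 1.43×10⁻⁴ s⁻¹
Height gradient: |∂Z/∂n| = 60 m / 888000 m = 6.76×10⁻⁵
On a pressure surface, geostrophic balance gives V_g = (g/f)|∂Z/∂n|:
V_g = 9.81 × 6.76×10⁻⁵ / 1.43×10⁻⁴ = 4.63 m/s

4.63 m s⁻¹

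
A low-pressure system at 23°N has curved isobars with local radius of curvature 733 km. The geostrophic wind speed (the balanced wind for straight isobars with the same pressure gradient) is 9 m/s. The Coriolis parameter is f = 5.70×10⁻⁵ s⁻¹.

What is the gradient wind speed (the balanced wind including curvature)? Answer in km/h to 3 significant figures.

27.4 km/h

Around a low, centrifugal force acts outward with Coriolis, so pressure-gradient force balances both:
(1/ρ)|∂P/∂n| = fV + V²/R  →  V² + fR·V − fR·V_g = 0
With fR = 5.70×10⁻⁵ × 733×10³ m = 41.8 m/s:
V = [−fR + √((fR)² + 4 fR V_g)]/2 = [−41.8 + √(41.8² + 4×41.8×9)]/2 = 7.61 m/s
Subgeostrophic (V < V_g = 9 m/s), as expected around a low.
Converting: 7.61 m/s × 3.6 = 27.4 km/h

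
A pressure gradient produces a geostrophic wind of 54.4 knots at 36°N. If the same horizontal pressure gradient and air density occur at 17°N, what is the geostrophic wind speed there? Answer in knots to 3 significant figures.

With the same pressure gradient and density, V_g ∝ 1/f ∝ 1/sin φ.
V₂ = V₁ · sin φ₁ / sin φ₂ = 54.4 × sin 36° / sin 17°
V₂ = 54.4 × 0.5878/0.2924 = 109 knots

109 knots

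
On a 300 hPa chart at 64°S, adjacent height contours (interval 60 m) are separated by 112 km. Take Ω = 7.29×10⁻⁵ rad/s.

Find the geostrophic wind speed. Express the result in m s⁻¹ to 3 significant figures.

40.1 m s⁻¹

Coriolis parameter at 64°S:
f = 2Ω sin φ = 2 × 7.29×10⁻⁵ × sin 64° = 1.31×10⁻⁴ s⁻¹
Height gradient: |∂Z/∂n| = 60 m / 112000 m = 5.36×10⁻⁴
On a pressure surface, geostrophic balance gives V_g = (g/f)|∂Z/∂n|:
V_g = 9.81 × 5.36×10⁻⁴ / 1.31×10⁻⁴ = 40.1 m/s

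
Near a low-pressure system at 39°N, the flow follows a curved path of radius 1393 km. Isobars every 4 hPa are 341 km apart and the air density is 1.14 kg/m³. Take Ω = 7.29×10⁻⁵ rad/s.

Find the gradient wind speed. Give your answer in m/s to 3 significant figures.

10.4 m/s

Coriolis parameter at 39°N:
f = 2Ω sin φ = 2 × 7.29×10⁻⁵ × sin 39° = 9.18×10⁻⁵ s⁻¹
Pressure gradient: |∂P/∂n| = 400 Pa / 341000 m = 1.17×10⁻³ Pa/m
Geostrophic speed: V_g = |∂P/∂n|/(fρ) = 1.17×10⁻³/(9.18×10⁻⁵ × 1.14) = 11.2 m/s
Around a low, centrifugal force acts outward with Coriolis, so pressure-gradient force balances both:
(1/ρ)|∂P/∂n| = fV + V²/R  →  V² + fR·V − fR·V_g = 0
With fR = 9.18×10⁻⁵ × 1393×10³ m = 128 m/s:
V = [−fR + √((fR)² + 4 fR V_g)]/2 = [−128 + √(128² + 4×128×11.2)]/2 = 10.4 m/s
Subgeostrophic (V < V_g = 11.2 m/s), as expected around a low.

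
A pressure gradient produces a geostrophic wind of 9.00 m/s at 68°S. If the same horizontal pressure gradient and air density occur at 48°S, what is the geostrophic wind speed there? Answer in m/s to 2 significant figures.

11 m/s

With the same pressure gradient and density, V_g ∝ 1/f ∝ 1/sin φ.
V₂ = V₁ · sin φ₁ / sin φ₂ = 9.00 × sin 68° / sin 48°
V₂ = 9.00 × 0.9272/0.7431 = 11 m/s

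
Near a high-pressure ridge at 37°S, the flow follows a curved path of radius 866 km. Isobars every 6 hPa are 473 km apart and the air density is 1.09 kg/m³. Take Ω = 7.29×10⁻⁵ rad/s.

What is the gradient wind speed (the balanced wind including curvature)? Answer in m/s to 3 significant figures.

Coriolis parameter at 37°S:
f = 2Ω sin φ = 2 × 7.29×10⁻⁵ × sin 37° = 8.77×10⁻⁵ s⁻¹
Pressure gradient: |∂P/∂n| = 600 Pa / 473000 m = 1.27×10⁻³ Pa/m
Geostrophic speed: V_g = |∂P/∂n|/(fρ) = 1.27×10⁻³/(8.77×10⁻⁵ × 1.09) = 13.3 m/s
Around a high, pressure-gradient force acts outward with centrifugal, so Coriolis balances both:
fV = (1/ρ)|∂P/∂n| + V²/R  →  V² − fR·V + fR·V_g = 0
With fR = 8.77×10⁻⁵ × 866×10³ m = 76.0 m/s:
V = [fR − √((fR)² − 4 fR V_g)]/2 = [76.0 − √(76.0² − 4×76.0×13.3)]/2 = 17.1 m/s
Supergeostrophic (V > V_g = 13.3 m/s), as expected around a high.

17.1 m/s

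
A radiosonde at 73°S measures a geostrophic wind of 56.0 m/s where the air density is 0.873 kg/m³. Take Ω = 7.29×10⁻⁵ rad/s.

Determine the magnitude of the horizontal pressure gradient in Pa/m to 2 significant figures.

6.8×10⁻³ Pa/m

Coriolis parameter at 73°S:
f = 2Ω sin φ = 2 × 7.29×10⁻⁵ × sin 73° = 1.39×10⁻⁴ s⁻¹
Geostrophic balance rearranged: |∂P/∂n| = f ρ V_g
|∂P/∂n| = 1.39×10⁻⁴ × 0.873 × 56.0 = 6.82×10⁻³ Pa/m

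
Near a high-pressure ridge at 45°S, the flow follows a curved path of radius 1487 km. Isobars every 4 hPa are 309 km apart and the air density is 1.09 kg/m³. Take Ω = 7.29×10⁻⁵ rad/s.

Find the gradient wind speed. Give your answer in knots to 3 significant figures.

Coriolis parameter at 45°S:
f = 2Ω sin φ = 2 × 7.29×10⁻⁵ × sin 45° = 1.03×10⁻⁴ s⁻¹
Pressure gradient: |∂P/∂n| = 400 Pa / 309000 m = 1.29×10⁻³ Pa/m
Geostrophic speed: V_g = |∂P/∂n|/(fρ) = 1.29×10⁻³/(1.03×10⁻⁴ × 1.09) = 11.5 m/s
Around a high, pressure-gradient force acts outward with centrifugal, so Coriolis balances both:
fV = (1/ρ)|∂P/∂n| + V²/R  →  V² − fR·V + fR·V_g = 0
With fR = 1.03×10⁻⁴ × 1487×10³ m = 153 m/s:
V = [fR − √((fR)² − 4 fR V_g)]/2 = [153 − √(153² − 4×153×11.5)]/2 = 12.5 m/s
Supergeostrophic (V > V_g = 11.5 m/s), as expected around a high.
Converting: 12.5 m/s × 1.944 = 24.4 knots

24.4 knots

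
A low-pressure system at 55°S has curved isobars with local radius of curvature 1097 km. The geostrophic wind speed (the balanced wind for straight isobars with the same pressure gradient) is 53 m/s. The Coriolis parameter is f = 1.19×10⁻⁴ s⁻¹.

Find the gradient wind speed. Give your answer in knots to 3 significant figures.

78.6 knots

Around a low, centrifugal force acts outward with Coriolis, so pressure-gradient force balances both:
(1/ρ)|∂P/∂n| = fV + V²/R  →  V² + fR·V − fR·V_g = 0
With fR = 1.19×10⁻⁴ × 1097×10³ m = 131 m/s:
V = [−fR + √((fR)² + 4 fR V_g)]/2 = [−131 + √(131² + 4×131×53)]/2 = 40.5 m/s
Subgeostrophic (V < V_g = 53 m/s), as expected around a low.
Converting: 40.5 m/s × 1.944 = 78.6 knots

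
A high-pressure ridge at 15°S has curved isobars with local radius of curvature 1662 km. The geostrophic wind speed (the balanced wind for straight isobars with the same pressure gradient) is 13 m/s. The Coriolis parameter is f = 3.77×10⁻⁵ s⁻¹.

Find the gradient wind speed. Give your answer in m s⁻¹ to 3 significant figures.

Around a high, pressure-gradient force acts outward with centrifugal, so Coriolis balances both:
fV = (1/ρ)|∂P/∂n| + V²/R  →  V² − fR·V + fR·V_g = 0
With fR = 3.77×10⁻⁵ × 1662×10³ m = 62.7 m/s:
V = [fR − √((fR)² − 4 fR V_g)]/2 = [62.7 − √(62.7² − 4×62.7×13)]/2 = 18.4 m/s
Supergeostrophic (V > V_g = 13 m/s), as expected around a high.

18.4 m s⁻¹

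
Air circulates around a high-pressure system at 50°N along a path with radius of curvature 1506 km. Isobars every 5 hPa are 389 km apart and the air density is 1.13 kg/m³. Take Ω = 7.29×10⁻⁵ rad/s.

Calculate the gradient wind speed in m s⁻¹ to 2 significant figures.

Coriolis parameter at 50°N:
f = 2Ω sin φ = 2 × 7.29×10⁻⁵ × sin 50° = 1.12×10⁻⁴ s⁻¹
Pressure gradient: |∂P/∂n| = 500 Pa / 389000 m = 1.29×10⁻³ Pa/m
Geostrophic speed: V_g = |∂P/∂n|/(fρ) = 1.29×10⁻³/(1.12×10⁻⁴ × 1.13) = 10.2 m/s
Around a high, pressure-gradient force acts outward with centrifugal, so Coriolis balances both:
fV = (1/ρ)|∂P/∂n| + V²/R  →  V² − fR·V + fR·V_g = 0
With fR = 1.12×10⁻⁴ × 1506×10³ m = 168 m/s:
V = [fR − √((fR)² − 4 fR V_g)]/2 = [168 − √(168² − 4×168×10.2)]/2 = 10.9 m/s
Supergeostrophic (V > V_g = 10.2 m/s), as expected around a high.

11 m s⁻¹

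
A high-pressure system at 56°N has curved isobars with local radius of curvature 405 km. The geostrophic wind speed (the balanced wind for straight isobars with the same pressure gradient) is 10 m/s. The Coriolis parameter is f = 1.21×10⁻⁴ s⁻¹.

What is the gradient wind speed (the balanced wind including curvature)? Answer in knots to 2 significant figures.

Around a high, pressure-gradient force acts outward with centrifugal, so Coriolis balances both:
fV = (1/ρ)|∂P/∂n| + V²/R  →  V² − fR·V + fR·V_g = 0
With fR = 1.21×10⁻⁴ × 405×10³ m = 49.0 m/s:
V = [fR − √((fR)² − 4 fR V_g)]/2 = [49.0 − √(49.0² − 4×49.0×10)]/2 = 14 m/s
Supergeostrophic (V > V_g = 10 m/s), as expected around a high.
Converting: 14 m/s × 1.944 = 27 knots

27 knots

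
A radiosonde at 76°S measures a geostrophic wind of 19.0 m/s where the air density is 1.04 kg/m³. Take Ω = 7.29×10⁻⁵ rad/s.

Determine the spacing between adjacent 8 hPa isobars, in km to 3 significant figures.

Coriolis parameter at 76°S:
f = 2Ω sin φ = 2 × 7.29×10⁻⁵ × sin 76° = 1.41×10⁻⁴ s⁻¹
Geostrophic balance rearranged: |∂P/∂n| = f ρ V_g
|∂P/∂n| = 1.41×10⁻⁴ × 1.04 × 19.0 = 2.80×10⁻³ Pa/m
Isobar spacing: Δn = ΔP/|∂P/∂n| = 800 Pa / 2.80×10⁻³ Pa/m = 286181 m ≈ 286 km

286 km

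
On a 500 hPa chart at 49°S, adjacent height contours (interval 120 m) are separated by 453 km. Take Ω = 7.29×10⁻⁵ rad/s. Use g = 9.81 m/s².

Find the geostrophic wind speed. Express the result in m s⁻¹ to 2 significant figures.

Coriolis parameter at 49°S:
f = 2Ω sin φ = 2 × 7.29×10⁻⁵ × sin 49° = 1.10×10⁻⁴ s⁻¹
Height gradient: |∂Z/∂n| = 120 m / 453000 m = 2.65×10⁻⁴
On a pressure surface, geostrophic balance gives V_g = (g/f)|∂Z/∂n|:
V_g = 9.81 × 2.65×10⁻⁴ / 1.10×10⁻⁴ = 23.6 m/s

24 m s⁻¹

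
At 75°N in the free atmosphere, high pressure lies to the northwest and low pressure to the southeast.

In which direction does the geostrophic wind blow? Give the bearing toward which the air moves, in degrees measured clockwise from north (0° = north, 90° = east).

The pressure-gradient force points toward the southeast (bearing 135°).
Geostrophic balance: in the Northern Hemisphere the Coriolis force deflects motion to the right, so the geostrophic wind blows 90° to the right of the pressure-gradient force (low pressure on the left).
Rotating 135° by 90° clockwise gives 225° — the wind blows toward the southwest.

225°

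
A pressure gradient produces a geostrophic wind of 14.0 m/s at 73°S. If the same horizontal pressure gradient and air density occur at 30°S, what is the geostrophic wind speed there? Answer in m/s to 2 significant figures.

27 m/s

With the same pressure gradient and density, V_g ∝ 1/f ∝ 1/sin φ.
V₂ = V₁ · sin φ₁ / sin φ₂ = 14.0 × sin 73° / sin 30°
V₂ = 14.0 × 0.9563/0.5000 = 27 m/s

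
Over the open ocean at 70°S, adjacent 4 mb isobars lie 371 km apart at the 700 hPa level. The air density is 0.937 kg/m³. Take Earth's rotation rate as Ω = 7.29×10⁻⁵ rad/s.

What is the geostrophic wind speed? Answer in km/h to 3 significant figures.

Coriolis parameter at 70°S:
f = 2Ω sin φ = 2 × 7.29×10⁻⁵ × sin 70° = 1.37×10⁻⁴ s⁻¹
Pressure gradient: |∂P/∂n| = 400 Pa / 371000 m = 1.08×10⁻³ Pa/m
Geostrophic balance (pressure-gradient force = Coriolis force):
V_g = (1/(fρ)) |∂P/∂n| = 1.08×10⁻³ / (1.37×10⁻⁴ × 0.937) = 8.40 m/s
Converting: 8.40 m/s × 3.6 = 30.2 km/h

30.2 km/h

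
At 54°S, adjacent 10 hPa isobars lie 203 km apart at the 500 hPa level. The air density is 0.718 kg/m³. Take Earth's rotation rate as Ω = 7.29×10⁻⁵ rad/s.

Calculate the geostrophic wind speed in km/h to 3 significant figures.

209 km/h

Coriolis parameter at 54°S:
f = 2Ω sin φ = 2 × 7.29×10⁻⁵ × sin 54° = 1.18×10⁻⁴ s⁻¹
Pressure gradient: |∂P/∂n| = 1000 Pa / 203000 m = 4.93×10⁻³ Pa/m
Geostrophic balance (pressure-gradient force = Coriolis force):
V_g = (1/(fρ)) |∂P/∂n| = 4.93×10⁻³ / (1.18×10⁻⁴ × 0.718) = 58.2 m/s
Converting: 58.2 m/s × 3.6 = 209 km/h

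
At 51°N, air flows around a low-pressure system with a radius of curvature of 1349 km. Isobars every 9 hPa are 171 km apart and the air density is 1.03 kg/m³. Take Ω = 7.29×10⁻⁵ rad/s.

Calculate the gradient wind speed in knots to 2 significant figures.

71 knots

Coriolis parameter at 51°N:
f = 2Ω sin φ = 2 × 7.29×10⁻⁵ × sin 51° = 1.13×10⁻⁴ s⁻¹
Pressure gradient: |∂P/∂n| = 900 Pa / 171000 m = 5.26×10⁻³ Pa/m
Geostrophic speed: V_g = |∂P/∂n|/(fρ) = 5.26×10⁻³/(1.13×10⁻⁴ × 1.03) = 45.1 m/s
Around a low, centrifugal force acts outward with Coriolis, so pressure-gradient force balances both:
(1/ρ)|∂P/∂n| = fV + V²/R  →  V² + fR·V − fR·V_g = 0
With fR = 1.13×10⁻⁴ × 1349×10³ m = 153 m/s:
V = [−fR + √((fR)² + 4 fR V_g)]/2 = [−153 + √(153² + 4×153×45.1)]/2 = 36.4 m/s
Subgeostrophic (V < V_g = 45.1 m/s), as expected around a low.
Converting: 36.4 m/s × 1.944 = 71 knots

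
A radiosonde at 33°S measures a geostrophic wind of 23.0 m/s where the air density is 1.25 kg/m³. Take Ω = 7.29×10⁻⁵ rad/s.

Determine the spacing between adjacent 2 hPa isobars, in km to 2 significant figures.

Coriolis parameter at 33°S:
f = 2Ω sin φ = 2 × 7.29×10⁻⁵ × sin 33° = 7.94×10⁻⁵ s⁻¹
Geostrophic balance rearranged: |∂P/∂n| = f ρ V_g
|∂P/∂n| = 7.94×10⁻⁵ × 1.25 × 23.0 = 2.28×10⁻³ Pa/m
Isobar spacing: Δn = ΔP/|∂P/∂n| = 200 Pa / 2.28×10⁻³ Pa/m = 87604 m ≈ 88 km

88 km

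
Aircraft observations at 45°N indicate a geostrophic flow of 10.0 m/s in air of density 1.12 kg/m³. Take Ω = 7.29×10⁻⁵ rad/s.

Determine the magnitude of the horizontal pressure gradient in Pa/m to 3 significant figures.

1.15×10⁻³ Pa/m

Coriolis parameter at 45°N:
f = 2Ω sin φ = 2 × 7.29×10⁻⁵ × sin 45° = 1.03×10⁻⁴ s⁻¹
Geostrophic balance rearranged: |∂P/∂n| = f ρ V_g
|∂P/∂n| = 1.03×10⁻⁴ × 1.12 × 10.0 = 1.15×10⁻³ Pa/m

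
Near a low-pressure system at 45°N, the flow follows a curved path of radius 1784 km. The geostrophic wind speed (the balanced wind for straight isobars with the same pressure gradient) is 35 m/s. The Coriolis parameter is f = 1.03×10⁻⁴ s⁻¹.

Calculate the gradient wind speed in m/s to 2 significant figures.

Around a low, centrifugal force acts outward with Coriolis, so pressure-gradient force balances both:
(1/ρ)|∂P/∂n| = fV + V²/R  →  V² + fR·V − fR·V_g = 0
With fR = 1.03×10⁻⁴ × 1784×10³ m = 184 m/s:
V = [−fR + √((fR)² + 4 fR V_g)]/2 = [−184 + √(184² + 4×184×35)]/2 = 30.1 m/s
Subgeostrophic (V < V_g = 35 m/s), as expected around a low.

30 m/s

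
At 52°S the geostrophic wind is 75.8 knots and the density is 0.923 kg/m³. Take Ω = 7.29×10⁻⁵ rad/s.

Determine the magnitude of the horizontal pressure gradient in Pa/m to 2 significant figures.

Coriolis parameter at 52°S:
f = 2Ω sin φ = 2 × 7.29×10⁻⁵ × sin 52° = 1.15×10⁻⁴ s⁻¹
Wind speed in SI: 75.8 knots = 39.0 m/s
Geostrophic balance rearranged: |∂P/∂n| = f ρ V_g
|∂P/∂n| = 1.15×10⁻⁴ × 0.923 × 39.0 = 4.14×10⁻³ Pa/m

4.1×10⁻³ Pa/m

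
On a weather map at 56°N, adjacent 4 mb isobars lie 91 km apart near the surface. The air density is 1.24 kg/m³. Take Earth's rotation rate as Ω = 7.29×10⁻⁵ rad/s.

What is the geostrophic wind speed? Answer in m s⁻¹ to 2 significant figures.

29 m s⁻¹

Coriolis parameter at 56°N:
f = 2Ω sin φ = 2 × 7.29×10⁻⁵ × sin 56° = 1.21×10⁻⁴ s⁻¹
Pressure gradient: |∂P/∂n| = 400 Pa / 91000 m = 4.40×10⁻³ Pa/m
Geostrophic balance (pressure-gradient force = Coriolis force):
V_g = (1/(fρ)) |∂P/∂n| = 4.40×10⁻³ / (1.21×10⁻⁴ × 1.24) = 29.3 m/s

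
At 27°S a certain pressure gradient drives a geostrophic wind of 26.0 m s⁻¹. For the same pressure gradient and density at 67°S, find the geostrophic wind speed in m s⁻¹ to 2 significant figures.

13 m s⁻¹

With the same pressure gradient and density, V_g ∝ 1/f ∝ 1/sin φ.
V₂ = V₁ · sin φ₁ / sin φ₂ = 26.0 × sin 27° / sin 67°
V₂ = 26.0 × 0.4540/0.9205 = 13 m s⁻¹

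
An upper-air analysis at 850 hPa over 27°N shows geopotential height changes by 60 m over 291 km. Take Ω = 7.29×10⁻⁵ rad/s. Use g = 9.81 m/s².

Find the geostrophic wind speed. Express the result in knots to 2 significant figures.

Coriolis parameter at 27°N:
f = 2Ω sin φ = 2 × 7.29×10⁻⁵ × sin 27° = 6.62×10⁻⁵ s⁻¹
Height gradient: |∂Z/∂n| = 60 m / 291000 m = 2.06×10⁻⁴
On a pressure surface, geostrophic balance gives V_g = (g/f)|∂Z/∂n|:
V_g = 9.81 × 2.06×10⁻⁴ / 6.62×10⁻⁵ = 30.6 m/s
Converting: 30.6 m/s × 1.944 = 59 knots

59 knots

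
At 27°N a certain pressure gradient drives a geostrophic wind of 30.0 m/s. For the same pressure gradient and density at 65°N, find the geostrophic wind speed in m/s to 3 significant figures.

With the same pressure gradient and density, V_g ∝ 1/f ∝ 1/sin φ.
V₂ = V₁ · sin φ₁ / sin φ₂ = 30.0 × sin 27° / sin 65°
V₂ = 30.0 × 0.4540/0.9063 = 15.0 m/s

15.0 m/s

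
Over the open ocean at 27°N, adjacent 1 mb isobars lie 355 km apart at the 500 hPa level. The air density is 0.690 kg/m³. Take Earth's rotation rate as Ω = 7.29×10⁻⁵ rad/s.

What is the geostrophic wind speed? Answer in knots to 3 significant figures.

Coriolis parameter at 27°N:
f = 2Ω sin φ = 2 × 7.29×10⁻⁵ × sin 27° = 6.62×10⁻⁵ s⁻¹
Pressure gradient: |∂P/∂n| = 100 Pa / 355000 m = 2.82×10⁻⁴ Pa/m
Geostrophic balance (pressure-gradient force = Coriolis force):
V_g = (1/(fρ)) |∂P/∂n| = 2.82×10⁻⁴ / (6.62×10⁻⁵ × 0.690) = 6.17 m/s
Converting: 6.17 m/s × 1.944 = 12.0 knots

12.0 knots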